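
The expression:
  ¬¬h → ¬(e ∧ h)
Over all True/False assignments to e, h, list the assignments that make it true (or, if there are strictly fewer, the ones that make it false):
is false only for:
  e=True, h=True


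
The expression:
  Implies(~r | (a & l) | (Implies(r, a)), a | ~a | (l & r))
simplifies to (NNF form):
True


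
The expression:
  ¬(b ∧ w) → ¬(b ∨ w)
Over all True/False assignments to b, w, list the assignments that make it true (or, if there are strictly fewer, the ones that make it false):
is true only for:
  b=False, w=False;
  b=True, w=True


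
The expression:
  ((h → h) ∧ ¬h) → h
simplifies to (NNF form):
h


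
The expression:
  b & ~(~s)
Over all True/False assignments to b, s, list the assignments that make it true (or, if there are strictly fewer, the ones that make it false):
is true only for:
  b=True, s=True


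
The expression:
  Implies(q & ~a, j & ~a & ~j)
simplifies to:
a | ~q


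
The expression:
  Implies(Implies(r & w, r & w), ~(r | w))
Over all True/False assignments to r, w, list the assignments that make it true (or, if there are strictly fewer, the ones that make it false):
is true only for:
  r=False, w=False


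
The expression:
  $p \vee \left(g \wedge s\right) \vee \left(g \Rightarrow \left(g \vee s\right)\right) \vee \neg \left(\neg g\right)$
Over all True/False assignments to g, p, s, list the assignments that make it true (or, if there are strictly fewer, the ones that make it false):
is always true.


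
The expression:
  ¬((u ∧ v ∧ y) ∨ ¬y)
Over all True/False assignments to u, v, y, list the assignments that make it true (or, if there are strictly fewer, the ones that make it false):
is true only for:
  u=False, v=False, y=True;
  u=False, v=True, y=True;
  u=True, v=False, y=True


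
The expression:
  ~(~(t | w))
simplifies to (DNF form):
t | w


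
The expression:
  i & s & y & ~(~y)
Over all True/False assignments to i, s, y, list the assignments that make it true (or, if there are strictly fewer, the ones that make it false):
is true only for:
  i=True, s=True, y=True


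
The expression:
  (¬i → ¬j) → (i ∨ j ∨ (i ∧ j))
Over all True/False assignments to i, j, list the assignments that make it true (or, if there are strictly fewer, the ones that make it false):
is false only for:
  i=False, j=False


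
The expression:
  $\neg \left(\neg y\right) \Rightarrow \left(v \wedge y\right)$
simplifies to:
$v \vee \neg y$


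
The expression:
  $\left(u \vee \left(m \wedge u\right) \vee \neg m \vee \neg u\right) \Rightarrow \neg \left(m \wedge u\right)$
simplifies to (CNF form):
$\neg m \vee \neg u$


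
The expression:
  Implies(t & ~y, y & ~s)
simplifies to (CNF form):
y | ~t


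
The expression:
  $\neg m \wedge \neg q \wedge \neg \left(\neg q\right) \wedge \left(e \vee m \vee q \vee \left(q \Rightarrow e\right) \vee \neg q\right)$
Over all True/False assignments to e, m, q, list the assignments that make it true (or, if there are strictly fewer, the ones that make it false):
is never true.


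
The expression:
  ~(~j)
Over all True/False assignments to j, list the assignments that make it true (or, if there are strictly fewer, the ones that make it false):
is true only for:
  j=True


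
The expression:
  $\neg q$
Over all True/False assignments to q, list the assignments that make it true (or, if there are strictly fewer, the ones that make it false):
is true only for:
  q=False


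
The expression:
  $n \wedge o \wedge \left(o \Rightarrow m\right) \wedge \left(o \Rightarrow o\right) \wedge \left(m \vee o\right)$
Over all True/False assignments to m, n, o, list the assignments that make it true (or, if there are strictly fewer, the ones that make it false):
is true only for:
  m=True, n=True, o=True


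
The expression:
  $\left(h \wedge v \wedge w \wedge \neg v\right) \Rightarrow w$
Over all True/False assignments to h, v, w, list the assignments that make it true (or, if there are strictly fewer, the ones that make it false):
is always true.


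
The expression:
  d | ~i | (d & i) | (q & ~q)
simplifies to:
d | ~i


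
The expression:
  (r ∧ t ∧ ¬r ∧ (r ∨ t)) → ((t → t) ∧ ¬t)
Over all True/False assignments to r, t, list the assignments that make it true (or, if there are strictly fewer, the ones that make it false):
is always true.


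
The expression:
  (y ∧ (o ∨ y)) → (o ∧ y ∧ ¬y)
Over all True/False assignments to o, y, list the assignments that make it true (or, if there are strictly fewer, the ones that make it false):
is true only for:
  o=False, y=False;
  o=True, y=False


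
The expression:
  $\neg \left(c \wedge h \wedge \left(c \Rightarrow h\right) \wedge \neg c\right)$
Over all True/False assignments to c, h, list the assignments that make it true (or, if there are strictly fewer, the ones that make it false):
is always true.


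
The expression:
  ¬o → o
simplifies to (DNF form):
o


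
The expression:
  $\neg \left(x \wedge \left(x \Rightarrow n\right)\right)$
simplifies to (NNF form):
$\neg n \vee \neg x$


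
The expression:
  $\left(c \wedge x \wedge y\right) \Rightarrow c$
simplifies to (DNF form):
$\text{True}$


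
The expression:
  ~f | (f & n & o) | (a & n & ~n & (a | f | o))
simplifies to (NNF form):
~f | (n & o)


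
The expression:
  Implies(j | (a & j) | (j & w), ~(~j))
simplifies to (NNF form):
True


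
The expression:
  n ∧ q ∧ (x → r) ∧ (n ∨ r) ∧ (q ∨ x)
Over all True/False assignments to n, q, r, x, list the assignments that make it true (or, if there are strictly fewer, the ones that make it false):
is true only for:
  n=True, q=True, r=False, x=False;
  n=True, q=True, r=True, x=False;
  n=True, q=True, r=True, x=True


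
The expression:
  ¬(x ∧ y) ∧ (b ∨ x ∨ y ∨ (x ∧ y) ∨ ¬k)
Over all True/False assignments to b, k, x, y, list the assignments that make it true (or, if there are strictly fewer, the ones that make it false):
is false only for:
  b=False, k=False, x=True, y=True;
  b=False, k=True, x=False, y=False;
  b=False, k=True, x=True, y=True;
  b=True, k=False, x=True, y=True;
  b=True, k=True, x=True, y=True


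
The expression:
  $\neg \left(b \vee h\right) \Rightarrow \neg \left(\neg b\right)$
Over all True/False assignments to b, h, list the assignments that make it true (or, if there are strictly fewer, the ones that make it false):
is false only for:
  b=False, h=False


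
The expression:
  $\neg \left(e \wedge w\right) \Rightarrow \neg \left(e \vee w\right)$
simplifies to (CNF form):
$\left(e \vee \neg w\right) \wedge \left(w \vee \neg e\right)$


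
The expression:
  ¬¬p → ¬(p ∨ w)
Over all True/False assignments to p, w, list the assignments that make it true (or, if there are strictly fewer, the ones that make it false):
is true only for:
  p=False, w=False;
  p=False, w=True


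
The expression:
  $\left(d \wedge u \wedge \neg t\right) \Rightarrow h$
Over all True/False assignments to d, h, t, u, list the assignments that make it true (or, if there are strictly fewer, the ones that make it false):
is false only for:
  d=True, h=False, t=False, u=True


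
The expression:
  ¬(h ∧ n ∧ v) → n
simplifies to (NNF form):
n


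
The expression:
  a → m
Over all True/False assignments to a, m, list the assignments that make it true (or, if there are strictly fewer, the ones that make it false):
is false only for:
  a=True, m=False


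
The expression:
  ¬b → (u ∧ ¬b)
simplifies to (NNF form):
b ∨ u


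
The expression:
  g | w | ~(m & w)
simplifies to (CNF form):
True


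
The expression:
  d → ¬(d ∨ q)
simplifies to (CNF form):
¬d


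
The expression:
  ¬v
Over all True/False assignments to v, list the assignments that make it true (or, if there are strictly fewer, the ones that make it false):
is true only for:
  v=False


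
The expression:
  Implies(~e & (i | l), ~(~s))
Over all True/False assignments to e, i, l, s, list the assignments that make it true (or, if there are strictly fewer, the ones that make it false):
is false only for:
  e=False, i=False, l=True, s=False;
  e=False, i=True, l=False, s=False;
  e=False, i=True, l=True, s=False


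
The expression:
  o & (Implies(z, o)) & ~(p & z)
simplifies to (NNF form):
o & (~p | ~z)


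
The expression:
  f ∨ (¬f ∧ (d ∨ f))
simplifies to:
d ∨ f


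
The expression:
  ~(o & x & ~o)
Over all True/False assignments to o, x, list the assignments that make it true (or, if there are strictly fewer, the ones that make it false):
is always true.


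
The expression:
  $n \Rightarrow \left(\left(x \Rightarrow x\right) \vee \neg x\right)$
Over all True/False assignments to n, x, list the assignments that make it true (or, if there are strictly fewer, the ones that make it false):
is always true.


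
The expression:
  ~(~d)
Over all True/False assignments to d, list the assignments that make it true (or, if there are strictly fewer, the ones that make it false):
is true only for:
  d=True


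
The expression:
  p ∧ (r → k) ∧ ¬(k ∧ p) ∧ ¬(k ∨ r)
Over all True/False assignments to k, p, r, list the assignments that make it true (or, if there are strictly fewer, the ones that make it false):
is true only for:
  k=False, p=True, r=False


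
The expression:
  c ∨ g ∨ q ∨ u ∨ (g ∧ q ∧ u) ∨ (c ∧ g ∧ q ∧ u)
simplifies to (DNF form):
c ∨ g ∨ q ∨ u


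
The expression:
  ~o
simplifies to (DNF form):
~o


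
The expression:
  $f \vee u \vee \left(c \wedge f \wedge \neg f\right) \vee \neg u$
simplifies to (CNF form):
$\text{True}$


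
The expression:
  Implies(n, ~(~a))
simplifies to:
a | ~n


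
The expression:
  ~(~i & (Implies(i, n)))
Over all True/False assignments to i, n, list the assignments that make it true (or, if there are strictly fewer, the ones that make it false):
is true only for:
  i=True, n=False;
  i=True, n=True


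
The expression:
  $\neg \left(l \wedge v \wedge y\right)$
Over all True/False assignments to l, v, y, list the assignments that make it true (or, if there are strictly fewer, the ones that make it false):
is false only for:
  l=True, v=True, y=True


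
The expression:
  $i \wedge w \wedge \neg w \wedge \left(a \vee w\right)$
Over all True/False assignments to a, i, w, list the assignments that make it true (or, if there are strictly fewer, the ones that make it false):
is never true.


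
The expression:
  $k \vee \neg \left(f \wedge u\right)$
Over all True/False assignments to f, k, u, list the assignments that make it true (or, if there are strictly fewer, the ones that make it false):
is false only for:
  f=True, k=False, u=True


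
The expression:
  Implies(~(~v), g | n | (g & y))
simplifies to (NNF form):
g | n | ~v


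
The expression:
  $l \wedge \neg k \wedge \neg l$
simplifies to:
$\text{False}$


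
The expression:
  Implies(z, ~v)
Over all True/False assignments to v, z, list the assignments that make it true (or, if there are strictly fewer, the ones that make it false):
is false only for:
  v=True, z=True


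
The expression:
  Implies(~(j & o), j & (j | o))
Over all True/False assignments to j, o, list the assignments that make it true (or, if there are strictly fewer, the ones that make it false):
is true only for:
  j=True, o=False;
  j=True, o=True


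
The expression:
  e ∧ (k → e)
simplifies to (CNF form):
e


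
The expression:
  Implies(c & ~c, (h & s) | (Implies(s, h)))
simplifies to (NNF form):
True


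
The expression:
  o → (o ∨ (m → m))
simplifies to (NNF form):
True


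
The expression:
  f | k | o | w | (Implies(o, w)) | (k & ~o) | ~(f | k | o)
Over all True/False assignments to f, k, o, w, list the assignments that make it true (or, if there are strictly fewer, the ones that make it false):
is always true.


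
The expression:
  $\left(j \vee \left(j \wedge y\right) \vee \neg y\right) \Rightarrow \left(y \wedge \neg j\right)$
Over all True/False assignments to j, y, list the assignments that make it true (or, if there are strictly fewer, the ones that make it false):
is true only for:
  j=False, y=True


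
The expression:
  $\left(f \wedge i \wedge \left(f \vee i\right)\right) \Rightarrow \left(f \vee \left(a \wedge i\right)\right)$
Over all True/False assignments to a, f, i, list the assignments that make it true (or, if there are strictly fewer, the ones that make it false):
is always true.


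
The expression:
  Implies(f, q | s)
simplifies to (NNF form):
q | s | ~f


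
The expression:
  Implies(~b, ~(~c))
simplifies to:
b | c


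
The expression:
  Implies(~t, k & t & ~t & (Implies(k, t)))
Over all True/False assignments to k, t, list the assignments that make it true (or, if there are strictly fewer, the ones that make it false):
is true only for:
  k=False, t=True;
  k=True, t=True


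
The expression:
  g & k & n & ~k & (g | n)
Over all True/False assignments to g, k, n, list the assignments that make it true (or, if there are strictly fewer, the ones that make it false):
is never true.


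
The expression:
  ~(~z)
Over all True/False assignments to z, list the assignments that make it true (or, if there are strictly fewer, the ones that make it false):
is true only for:
  z=True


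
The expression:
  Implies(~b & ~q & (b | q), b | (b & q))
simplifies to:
True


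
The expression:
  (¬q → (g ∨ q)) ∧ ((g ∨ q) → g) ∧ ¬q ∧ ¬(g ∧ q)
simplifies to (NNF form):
g ∧ ¬q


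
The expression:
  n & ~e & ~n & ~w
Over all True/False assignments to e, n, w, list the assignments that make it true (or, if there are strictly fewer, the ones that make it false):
is never true.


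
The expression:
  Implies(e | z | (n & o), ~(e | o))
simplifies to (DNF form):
(~e & ~o) | (~e & ~n & ~z)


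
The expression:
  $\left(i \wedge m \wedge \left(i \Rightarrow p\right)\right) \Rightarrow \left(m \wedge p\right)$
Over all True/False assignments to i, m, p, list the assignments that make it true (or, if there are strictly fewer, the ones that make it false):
is always true.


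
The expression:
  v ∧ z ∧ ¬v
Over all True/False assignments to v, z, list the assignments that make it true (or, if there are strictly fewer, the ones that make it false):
is never true.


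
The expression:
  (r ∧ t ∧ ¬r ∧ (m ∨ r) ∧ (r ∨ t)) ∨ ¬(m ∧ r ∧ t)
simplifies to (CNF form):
¬m ∨ ¬r ∨ ¬t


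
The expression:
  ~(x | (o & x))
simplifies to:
~x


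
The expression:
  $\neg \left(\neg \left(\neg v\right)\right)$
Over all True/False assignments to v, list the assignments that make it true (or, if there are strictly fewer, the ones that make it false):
is true only for:
  v=False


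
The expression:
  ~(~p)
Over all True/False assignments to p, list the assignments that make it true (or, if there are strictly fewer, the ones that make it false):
is true only for:
  p=True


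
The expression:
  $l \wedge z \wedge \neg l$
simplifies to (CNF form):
$\text{False}$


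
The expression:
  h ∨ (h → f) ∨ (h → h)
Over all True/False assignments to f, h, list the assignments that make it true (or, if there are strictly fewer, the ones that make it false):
is always true.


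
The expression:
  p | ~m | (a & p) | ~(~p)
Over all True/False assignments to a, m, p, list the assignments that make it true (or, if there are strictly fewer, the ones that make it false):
is false only for:
  a=False, m=True, p=False;
  a=True, m=True, p=False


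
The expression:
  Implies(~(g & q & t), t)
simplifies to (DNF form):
t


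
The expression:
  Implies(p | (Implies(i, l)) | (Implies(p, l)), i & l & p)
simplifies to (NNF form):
i & l & p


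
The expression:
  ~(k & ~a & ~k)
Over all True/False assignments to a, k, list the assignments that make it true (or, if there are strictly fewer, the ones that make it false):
is always true.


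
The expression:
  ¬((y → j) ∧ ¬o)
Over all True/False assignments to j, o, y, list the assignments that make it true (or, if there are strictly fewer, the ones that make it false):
is false only for:
  j=False, o=False, y=False;
  j=True, o=False, y=False;
  j=True, o=False, y=True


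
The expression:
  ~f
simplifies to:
~f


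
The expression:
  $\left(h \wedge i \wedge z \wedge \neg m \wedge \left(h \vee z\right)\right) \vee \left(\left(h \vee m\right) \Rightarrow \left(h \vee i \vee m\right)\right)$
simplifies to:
$\text{True}$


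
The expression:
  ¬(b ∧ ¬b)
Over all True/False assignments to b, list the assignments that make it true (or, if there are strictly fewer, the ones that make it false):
is always true.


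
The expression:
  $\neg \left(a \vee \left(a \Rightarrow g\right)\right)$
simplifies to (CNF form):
$\text{False}$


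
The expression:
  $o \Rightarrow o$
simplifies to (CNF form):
$\text{True}$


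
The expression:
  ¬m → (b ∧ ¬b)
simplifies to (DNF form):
m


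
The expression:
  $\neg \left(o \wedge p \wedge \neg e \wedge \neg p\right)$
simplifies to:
$\text{True}$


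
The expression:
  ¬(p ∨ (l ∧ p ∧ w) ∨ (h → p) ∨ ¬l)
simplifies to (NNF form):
h ∧ l ∧ ¬p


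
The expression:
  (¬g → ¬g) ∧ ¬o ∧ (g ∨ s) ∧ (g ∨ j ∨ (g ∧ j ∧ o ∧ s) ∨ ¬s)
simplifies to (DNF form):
(g ∧ ¬o) ∨ (j ∧ s ∧ ¬o)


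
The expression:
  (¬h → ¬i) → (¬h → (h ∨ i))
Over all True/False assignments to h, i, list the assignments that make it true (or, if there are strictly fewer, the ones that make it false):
is false only for:
  h=False, i=False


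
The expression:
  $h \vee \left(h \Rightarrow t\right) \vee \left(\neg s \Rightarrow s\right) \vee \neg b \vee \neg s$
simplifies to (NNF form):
$\text{True}$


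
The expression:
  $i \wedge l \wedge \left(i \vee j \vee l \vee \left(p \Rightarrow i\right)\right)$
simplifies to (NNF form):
$i \wedge l$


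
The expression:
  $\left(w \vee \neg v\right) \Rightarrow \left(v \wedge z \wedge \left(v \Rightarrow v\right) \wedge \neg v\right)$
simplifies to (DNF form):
$v \wedge \neg w$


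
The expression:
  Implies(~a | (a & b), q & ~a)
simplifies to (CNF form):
(a | q) & (~a | ~b)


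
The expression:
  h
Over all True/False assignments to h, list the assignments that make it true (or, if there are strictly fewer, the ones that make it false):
is true only for:
  h=True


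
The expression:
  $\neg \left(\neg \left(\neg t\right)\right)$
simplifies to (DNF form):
$\neg t$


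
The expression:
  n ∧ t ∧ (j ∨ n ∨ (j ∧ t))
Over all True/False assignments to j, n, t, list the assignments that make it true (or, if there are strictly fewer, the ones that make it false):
is true only for:
  j=False, n=True, t=True;
  j=True, n=True, t=True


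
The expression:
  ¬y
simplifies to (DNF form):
¬y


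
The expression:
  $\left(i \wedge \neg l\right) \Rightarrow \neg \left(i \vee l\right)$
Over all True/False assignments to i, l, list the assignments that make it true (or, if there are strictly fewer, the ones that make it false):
is false only for:
  i=True, l=False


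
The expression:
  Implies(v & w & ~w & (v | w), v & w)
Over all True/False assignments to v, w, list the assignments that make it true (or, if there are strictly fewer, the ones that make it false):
is always true.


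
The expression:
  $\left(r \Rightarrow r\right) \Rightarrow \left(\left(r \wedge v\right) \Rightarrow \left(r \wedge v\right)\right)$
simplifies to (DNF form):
$\text{True}$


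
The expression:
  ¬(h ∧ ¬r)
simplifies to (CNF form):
r ∨ ¬h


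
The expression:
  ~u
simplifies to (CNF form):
~u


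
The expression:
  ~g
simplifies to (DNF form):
~g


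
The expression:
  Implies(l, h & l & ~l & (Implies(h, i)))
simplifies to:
~l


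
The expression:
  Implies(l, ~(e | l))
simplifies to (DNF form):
~l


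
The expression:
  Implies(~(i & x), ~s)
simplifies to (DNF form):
~s | (i & x)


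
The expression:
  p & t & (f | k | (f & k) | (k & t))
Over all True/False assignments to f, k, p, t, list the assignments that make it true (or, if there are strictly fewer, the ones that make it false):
is true only for:
  f=False, k=True, p=True, t=True;
  f=True, k=False, p=True, t=True;
  f=True, k=True, p=True, t=True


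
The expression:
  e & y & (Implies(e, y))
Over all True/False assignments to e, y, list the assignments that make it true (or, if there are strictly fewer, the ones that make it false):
is true only for:
  e=True, y=True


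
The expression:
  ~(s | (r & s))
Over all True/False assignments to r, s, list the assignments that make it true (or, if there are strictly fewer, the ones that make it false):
is true only for:
  r=False, s=False;
  r=True, s=False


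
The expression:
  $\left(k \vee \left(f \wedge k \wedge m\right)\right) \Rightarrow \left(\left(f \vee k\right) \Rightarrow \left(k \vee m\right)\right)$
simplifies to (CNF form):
$\text{True}$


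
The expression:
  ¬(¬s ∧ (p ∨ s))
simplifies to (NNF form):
s ∨ ¬p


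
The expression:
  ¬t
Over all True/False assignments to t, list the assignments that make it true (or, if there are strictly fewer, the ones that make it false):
is true only for:
  t=False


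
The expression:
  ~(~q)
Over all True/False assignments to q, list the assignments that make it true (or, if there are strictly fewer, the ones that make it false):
is true only for:
  q=True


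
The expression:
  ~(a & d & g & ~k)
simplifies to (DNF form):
k | ~a | ~d | ~g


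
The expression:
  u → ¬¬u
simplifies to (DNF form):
True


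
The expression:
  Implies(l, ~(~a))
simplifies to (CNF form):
a | ~l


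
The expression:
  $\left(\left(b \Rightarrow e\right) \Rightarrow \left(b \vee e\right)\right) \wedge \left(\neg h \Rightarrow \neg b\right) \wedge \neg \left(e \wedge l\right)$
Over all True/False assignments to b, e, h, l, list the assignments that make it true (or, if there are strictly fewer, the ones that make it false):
is true only for:
  b=False, e=True, h=False, l=False;
  b=False, e=True, h=True, l=False;
  b=True, e=False, h=True, l=False;
  b=True, e=False, h=True, l=True;
  b=True, e=True, h=True, l=False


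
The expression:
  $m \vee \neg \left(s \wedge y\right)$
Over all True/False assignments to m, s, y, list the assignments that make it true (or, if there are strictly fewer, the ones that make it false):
is false only for:
  m=False, s=True, y=True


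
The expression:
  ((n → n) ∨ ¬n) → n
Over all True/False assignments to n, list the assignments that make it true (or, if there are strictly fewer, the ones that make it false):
is true only for:
  n=True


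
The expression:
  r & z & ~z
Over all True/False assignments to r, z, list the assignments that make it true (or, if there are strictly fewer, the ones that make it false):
is never true.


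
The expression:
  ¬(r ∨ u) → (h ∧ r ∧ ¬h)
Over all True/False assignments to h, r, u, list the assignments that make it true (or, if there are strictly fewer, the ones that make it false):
is false only for:
  h=False, r=False, u=False;
  h=True, r=False, u=False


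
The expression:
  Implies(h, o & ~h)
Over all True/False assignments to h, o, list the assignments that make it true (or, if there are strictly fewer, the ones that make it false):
is true only for:
  h=False, o=False;
  h=False, o=True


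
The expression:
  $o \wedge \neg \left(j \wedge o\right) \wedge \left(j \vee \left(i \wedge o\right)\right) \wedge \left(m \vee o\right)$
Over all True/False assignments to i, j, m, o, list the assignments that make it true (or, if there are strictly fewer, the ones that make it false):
is true only for:
  i=True, j=False, m=False, o=True;
  i=True, j=False, m=True, o=True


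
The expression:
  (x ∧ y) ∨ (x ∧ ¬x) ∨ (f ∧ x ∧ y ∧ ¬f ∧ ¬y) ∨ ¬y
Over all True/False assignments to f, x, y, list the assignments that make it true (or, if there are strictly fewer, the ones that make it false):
is false only for:
  f=False, x=False, y=True;
  f=True, x=False, y=True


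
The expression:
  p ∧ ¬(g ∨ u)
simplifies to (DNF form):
p ∧ ¬g ∧ ¬u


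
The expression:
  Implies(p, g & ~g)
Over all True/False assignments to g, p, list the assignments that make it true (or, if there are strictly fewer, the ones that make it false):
is true only for:
  g=False, p=False;
  g=True, p=False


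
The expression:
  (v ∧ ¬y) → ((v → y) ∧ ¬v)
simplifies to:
y ∨ ¬v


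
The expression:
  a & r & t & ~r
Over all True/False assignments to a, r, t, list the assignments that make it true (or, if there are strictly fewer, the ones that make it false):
is never true.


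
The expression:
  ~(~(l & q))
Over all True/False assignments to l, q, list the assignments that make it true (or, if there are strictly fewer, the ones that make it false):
is true only for:
  l=True, q=True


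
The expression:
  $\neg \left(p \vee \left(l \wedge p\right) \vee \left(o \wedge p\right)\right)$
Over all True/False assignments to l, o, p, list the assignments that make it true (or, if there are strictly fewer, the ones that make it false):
is true only for:
  l=False, o=False, p=False;
  l=False, o=True, p=False;
  l=True, o=False, p=False;
  l=True, o=True, p=False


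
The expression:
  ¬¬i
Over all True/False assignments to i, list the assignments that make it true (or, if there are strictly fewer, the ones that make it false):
is true only for:
  i=True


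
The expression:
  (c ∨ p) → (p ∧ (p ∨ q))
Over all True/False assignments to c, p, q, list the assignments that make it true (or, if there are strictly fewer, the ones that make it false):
is false only for:
  c=True, p=False, q=False;
  c=True, p=False, q=True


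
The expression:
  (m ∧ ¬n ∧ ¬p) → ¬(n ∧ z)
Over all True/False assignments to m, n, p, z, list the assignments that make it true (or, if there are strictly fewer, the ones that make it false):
is always true.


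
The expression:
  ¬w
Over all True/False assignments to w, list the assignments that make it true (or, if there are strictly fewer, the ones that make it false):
is true only for:
  w=False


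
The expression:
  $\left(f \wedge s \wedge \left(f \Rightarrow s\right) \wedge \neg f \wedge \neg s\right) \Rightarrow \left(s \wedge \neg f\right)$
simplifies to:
$\text{True}$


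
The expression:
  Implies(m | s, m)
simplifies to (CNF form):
m | ~s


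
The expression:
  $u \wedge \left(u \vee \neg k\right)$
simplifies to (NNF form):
$u$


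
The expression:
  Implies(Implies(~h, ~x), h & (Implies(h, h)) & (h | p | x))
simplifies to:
h | x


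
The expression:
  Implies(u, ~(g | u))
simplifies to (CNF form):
~u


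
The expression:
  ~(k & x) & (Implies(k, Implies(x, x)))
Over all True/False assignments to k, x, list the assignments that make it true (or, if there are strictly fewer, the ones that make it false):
is false only for:
  k=True, x=True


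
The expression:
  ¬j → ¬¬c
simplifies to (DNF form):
c ∨ j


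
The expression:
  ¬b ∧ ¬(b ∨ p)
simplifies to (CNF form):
¬b ∧ ¬p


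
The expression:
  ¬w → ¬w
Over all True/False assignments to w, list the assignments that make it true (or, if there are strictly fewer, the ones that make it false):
is always true.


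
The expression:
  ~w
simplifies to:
~w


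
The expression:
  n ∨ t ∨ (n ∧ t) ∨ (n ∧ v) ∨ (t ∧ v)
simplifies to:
n ∨ t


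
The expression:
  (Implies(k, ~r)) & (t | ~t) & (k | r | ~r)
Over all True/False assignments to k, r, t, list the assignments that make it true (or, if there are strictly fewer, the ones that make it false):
is false only for:
  k=True, r=True, t=False;
  k=True, r=True, t=True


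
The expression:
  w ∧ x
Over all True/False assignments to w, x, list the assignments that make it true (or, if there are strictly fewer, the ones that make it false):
is true only for:
  w=True, x=True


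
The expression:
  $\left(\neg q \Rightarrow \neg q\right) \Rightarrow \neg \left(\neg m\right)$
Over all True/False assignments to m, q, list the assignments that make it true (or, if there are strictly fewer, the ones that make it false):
is true only for:
  m=True, q=False;
  m=True, q=True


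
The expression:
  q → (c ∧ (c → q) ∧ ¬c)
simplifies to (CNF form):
¬q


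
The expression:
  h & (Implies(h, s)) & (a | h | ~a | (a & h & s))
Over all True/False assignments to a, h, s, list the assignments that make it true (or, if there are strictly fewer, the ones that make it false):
is true only for:
  a=False, h=True, s=True;
  a=True, h=True, s=True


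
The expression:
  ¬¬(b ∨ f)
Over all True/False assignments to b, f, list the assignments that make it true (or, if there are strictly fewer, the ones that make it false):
is false only for:
  b=False, f=False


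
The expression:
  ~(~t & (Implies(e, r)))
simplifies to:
t | (e & ~r)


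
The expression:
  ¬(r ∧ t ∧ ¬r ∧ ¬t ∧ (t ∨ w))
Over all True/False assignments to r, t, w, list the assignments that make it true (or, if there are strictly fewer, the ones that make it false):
is always true.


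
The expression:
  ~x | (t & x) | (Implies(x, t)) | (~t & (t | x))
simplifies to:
True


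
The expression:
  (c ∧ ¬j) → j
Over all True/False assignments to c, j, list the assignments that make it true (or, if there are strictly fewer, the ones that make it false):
is false only for:
  c=True, j=False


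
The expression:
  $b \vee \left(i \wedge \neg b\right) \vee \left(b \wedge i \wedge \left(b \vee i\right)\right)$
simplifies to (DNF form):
$b \vee i$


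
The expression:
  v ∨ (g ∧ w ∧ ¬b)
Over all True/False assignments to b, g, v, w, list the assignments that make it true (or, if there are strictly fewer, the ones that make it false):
is false only for:
  b=False, g=False, v=False, w=False;
  b=False, g=False, v=False, w=True;
  b=False, g=True, v=False, w=False;
  b=True, g=False, v=False, w=False;
  b=True, g=False, v=False, w=True;
  b=True, g=True, v=False, w=False;
  b=True, g=True, v=False, w=True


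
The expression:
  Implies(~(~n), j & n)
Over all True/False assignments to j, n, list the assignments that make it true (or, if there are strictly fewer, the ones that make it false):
is false only for:
  j=False, n=True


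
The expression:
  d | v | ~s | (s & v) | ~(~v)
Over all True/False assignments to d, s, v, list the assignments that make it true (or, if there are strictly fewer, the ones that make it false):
is false only for:
  d=False, s=True, v=False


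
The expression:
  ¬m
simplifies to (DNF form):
¬m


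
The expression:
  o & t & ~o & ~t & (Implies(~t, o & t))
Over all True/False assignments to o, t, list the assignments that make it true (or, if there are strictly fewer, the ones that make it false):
is never true.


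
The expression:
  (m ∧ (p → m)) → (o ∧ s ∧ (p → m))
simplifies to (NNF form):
(o ∧ s) ∨ ¬m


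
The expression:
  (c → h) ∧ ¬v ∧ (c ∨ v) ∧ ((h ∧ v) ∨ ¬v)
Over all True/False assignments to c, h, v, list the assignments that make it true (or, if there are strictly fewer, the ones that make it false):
is true only for:
  c=True, h=True, v=False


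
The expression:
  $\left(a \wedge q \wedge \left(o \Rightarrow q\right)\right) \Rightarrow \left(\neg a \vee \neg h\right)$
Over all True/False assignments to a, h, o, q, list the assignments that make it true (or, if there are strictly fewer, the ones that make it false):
is false only for:
  a=True, h=True, o=False, q=True;
  a=True, h=True, o=True, q=True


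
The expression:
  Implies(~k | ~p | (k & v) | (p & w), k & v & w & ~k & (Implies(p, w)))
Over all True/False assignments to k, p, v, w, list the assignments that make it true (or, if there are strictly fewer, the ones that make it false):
is true only for:
  k=True, p=True, v=False, w=False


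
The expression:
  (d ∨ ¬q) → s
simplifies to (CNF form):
(q ∨ s) ∧ (s ∨ ¬d)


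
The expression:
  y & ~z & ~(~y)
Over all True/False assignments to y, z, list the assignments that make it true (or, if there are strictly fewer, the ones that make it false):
is true only for:
  y=True, z=False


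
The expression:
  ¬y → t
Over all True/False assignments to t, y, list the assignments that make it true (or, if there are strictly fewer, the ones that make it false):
is false only for:
  t=False, y=False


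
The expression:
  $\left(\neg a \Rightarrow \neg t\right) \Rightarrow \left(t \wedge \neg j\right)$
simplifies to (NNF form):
$t \wedge \left(\neg a \vee \neg j\right)$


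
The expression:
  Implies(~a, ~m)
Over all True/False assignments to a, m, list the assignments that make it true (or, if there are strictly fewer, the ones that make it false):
is false only for:
  a=False, m=True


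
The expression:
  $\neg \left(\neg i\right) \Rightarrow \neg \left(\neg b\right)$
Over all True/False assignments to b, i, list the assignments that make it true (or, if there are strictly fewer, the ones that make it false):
is false only for:
  b=False, i=True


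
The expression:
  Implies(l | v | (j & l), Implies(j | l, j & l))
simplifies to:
(j | ~l) & (l | ~j | ~v)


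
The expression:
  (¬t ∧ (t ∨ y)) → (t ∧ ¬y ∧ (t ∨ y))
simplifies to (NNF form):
t ∨ ¬y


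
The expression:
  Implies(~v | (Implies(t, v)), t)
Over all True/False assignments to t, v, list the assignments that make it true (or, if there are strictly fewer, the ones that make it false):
is true only for:
  t=True, v=False;
  t=True, v=True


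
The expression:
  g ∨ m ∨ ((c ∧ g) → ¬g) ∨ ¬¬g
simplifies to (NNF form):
True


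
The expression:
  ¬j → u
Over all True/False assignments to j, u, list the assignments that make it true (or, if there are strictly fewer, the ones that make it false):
is false only for:
  j=False, u=False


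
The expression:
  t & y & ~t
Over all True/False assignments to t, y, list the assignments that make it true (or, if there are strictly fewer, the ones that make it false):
is never true.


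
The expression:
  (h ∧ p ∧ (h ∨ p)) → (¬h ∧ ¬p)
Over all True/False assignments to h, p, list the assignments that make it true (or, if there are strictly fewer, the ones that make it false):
is false only for:
  h=True, p=True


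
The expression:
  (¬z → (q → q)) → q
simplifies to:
q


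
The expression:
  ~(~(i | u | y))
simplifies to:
i | u | y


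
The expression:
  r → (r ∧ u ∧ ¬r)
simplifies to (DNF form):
¬r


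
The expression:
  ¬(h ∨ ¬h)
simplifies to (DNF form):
False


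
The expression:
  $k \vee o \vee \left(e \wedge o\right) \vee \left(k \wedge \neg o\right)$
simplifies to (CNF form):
$k \vee o$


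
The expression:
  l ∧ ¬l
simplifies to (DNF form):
False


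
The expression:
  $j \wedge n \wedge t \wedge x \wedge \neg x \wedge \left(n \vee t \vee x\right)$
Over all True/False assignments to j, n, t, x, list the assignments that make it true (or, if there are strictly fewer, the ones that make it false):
is never true.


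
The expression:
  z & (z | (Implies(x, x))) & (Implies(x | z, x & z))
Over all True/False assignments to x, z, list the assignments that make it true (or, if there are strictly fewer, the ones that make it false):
is true only for:
  x=True, z=True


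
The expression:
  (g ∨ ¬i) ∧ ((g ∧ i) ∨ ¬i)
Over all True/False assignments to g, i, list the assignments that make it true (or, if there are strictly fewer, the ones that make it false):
is false only for:
  g=False, i=True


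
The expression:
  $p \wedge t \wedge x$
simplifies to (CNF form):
$p \wedge t \wedge x$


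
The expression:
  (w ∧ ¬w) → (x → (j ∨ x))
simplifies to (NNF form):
True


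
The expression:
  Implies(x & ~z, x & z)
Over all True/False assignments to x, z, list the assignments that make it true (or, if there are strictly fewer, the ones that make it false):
is false only for:
  x=True, z=False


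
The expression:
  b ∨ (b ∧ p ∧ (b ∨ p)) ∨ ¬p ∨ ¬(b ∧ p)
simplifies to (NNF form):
True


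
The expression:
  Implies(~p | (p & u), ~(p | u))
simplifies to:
~u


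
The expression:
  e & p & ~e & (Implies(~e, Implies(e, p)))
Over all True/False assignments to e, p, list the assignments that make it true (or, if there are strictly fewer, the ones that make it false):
is never true.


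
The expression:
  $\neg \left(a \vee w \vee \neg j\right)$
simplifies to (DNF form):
$j \wedge \neg a \wedge \neg w$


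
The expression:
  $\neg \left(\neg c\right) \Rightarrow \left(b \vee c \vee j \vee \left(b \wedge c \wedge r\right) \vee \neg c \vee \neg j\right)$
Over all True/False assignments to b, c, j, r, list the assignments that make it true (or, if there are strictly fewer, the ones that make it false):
is always true.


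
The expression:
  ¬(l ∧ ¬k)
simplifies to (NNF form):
k ∨ ¬l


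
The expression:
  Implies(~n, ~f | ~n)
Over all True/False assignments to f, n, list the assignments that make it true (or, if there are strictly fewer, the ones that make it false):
is always true.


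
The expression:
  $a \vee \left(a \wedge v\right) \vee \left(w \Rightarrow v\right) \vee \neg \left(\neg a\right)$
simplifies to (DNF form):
$a \vee v \vee \neg w$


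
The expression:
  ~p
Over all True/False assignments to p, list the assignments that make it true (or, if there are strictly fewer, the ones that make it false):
is true only for:
  p=False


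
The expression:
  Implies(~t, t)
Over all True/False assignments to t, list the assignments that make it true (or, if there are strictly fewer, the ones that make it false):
is true only for:
  t=True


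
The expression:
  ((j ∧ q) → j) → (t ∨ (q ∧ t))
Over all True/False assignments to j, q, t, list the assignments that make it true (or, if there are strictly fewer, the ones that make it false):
is true only for:
  j=False, q=False, t=True;
  j=False, q=True, t=True;
  j=True, q=False, t=True;
  j=True, q=True, t=True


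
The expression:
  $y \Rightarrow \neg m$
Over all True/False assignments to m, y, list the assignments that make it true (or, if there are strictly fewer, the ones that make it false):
is false only for:
  m=True, y=True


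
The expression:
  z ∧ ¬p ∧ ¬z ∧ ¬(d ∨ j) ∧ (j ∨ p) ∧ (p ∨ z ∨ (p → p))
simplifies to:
False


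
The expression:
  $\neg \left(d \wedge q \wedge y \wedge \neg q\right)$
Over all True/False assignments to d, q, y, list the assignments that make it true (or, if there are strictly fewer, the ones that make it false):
is always true.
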